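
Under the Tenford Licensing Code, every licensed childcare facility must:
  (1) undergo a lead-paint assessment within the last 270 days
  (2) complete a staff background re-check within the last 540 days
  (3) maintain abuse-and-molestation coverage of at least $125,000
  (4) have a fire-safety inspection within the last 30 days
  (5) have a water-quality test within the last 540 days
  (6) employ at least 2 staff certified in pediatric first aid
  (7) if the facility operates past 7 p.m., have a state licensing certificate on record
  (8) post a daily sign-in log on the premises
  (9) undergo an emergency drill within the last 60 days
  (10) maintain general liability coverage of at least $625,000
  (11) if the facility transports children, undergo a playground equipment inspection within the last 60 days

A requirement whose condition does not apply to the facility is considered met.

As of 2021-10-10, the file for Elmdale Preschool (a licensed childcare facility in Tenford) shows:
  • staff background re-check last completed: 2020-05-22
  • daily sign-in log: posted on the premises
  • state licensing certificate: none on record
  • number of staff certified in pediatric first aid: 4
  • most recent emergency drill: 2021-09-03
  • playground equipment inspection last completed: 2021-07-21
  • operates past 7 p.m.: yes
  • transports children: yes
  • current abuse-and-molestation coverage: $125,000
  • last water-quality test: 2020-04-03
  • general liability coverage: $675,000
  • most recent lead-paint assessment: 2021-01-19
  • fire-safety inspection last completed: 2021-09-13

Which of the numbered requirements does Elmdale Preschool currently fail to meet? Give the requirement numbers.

5, 7, 11

1. lead-paint assessment 264 days ago vs limit 270 → met
2. staff background re-check 506 days ago vs limit 540 → met
3. abuse-and-molestation coverage $125,000 ≥ $125,000 → met
4. fire-safety inspection 27 days ago vs limit 30 → met
5. water-quality test 555 days ago vs limit 540 → not met
6. staff certified in pediatric first aid 4 ≥ 2 → met
7. condition 'operates past 7 p.m.' holds; state licensing certificate absent → not met
8. daily sign-in log present → met
9. emergency drill 37 days ago vs limit 60 → met
10. general liability coverage $675,000 ≥ $625,000 → met
11. condition 'transports children' holds; playground equipment inspection 81 days ago vs limit 60 → not met
Not met: 5, 7, 11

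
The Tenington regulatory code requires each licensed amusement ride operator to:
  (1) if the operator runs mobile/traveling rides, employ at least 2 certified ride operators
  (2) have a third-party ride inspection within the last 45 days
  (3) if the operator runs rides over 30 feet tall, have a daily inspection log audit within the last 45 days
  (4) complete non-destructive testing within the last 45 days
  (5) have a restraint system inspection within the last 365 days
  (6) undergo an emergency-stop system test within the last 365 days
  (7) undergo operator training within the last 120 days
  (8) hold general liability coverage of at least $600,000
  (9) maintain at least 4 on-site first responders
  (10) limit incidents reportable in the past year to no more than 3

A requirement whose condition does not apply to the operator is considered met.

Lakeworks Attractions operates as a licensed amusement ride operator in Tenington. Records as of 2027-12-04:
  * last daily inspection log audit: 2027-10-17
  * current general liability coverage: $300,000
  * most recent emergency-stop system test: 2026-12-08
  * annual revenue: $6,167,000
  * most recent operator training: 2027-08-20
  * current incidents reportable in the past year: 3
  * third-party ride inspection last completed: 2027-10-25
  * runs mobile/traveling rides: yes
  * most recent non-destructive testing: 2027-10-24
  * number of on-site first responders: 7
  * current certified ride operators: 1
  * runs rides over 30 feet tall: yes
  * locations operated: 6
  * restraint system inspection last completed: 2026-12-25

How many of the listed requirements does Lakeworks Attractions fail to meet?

3

1. condition 'runs mobile/traveling rides' holds; certified ride operators 1 < 2 → not met
2. third-party ride inspection 40 days ago vs limit 45 → met
3. condition 'runs rides over 30 feet tall' holds; daily inspection log audit 48 days ago vs limit 45 → not met
4. non-destructive testing 41 days ago vs limit 45 → met
5. restraint system inspection 344 days ago vs limit 365 → met
6. emergency-stop system test 361 days ago vs limit 365 → met
7. operator training 106 days ago vs limit 120 → met
8. general liability coverage $300,000 < $600,000 → not met
9. on-site first responders 7 ≥ 4 → met
10. incidents reportable in the past year 3 ≤ 3 → met
Not met: 3 of 10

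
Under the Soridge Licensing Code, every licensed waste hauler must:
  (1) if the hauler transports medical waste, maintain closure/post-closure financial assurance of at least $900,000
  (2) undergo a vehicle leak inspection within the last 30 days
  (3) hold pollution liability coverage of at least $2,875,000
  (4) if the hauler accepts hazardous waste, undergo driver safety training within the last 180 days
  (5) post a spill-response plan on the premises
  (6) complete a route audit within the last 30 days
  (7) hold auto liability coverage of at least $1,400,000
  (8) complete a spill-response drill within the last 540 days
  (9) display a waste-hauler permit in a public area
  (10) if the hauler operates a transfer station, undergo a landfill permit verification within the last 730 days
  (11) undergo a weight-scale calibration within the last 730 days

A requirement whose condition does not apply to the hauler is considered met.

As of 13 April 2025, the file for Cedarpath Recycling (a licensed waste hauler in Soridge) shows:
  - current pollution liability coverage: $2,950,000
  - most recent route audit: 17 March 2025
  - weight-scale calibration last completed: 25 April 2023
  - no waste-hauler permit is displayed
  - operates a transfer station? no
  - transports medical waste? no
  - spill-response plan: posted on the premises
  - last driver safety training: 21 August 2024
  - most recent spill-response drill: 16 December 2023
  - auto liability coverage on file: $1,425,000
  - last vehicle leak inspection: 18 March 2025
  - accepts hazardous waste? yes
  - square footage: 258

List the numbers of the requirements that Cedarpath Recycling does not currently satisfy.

4, 9

1. condition 'transports medical waste' does not hold → requirement n/a → met
2. vehicle leak inspection 26 days ago vs limit 30 → met
3. pollution liability coverage $2,950,000 ≥ $2,875,000 → met
4. condition 'accepts hazardous waste' holds; driver safety training 235 days ago vs limit 180 → not met
5. spill-response plan present → met
6. route audit 27 days ago vs limit 30 → met
7. auto liability coverage $1,425,000 ≥ $1,400,000 → met
8. spill-response drill 484 days ago vs limit 540 → met
9. waste-hauler permit absent → not met
10. condition 'operates a transfer station' does not hold → requirement n/a → met
11. weight-scale calibration 719 days ago vs limit 730 → met
Not met: 4, 9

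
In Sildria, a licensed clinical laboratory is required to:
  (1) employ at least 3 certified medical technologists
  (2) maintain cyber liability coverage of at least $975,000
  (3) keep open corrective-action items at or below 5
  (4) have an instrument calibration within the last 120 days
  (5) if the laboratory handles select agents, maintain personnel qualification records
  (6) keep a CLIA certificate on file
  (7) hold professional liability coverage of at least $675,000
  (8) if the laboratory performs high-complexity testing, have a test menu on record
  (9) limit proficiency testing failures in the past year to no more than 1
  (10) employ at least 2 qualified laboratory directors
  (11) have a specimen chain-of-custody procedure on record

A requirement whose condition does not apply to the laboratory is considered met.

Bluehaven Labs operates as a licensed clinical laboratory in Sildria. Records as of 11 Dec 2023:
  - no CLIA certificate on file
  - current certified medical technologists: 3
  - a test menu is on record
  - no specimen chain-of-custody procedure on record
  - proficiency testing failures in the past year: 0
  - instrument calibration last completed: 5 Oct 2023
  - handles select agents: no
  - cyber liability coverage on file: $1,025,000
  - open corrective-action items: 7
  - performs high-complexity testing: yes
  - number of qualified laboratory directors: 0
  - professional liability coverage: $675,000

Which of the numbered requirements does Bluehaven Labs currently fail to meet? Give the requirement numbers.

3, 6, 10, 11

1. certified medical technologists 3 ≥ 3 → met
2. cyber liability coverage $1,025,000 ≥ $975,000 → met
3. open corrective-action items 7 > 5 → not met
4. instrument calibration 67 days ago vs limit 120 → met
5. condition 'handles select agents' does not hold → requirement n/a → met
6. CLIA certificate absent → not met
7. professional liability coverage $675,000 ≥ $675,000 → met
8. condition 'performs high-complexity testing' holds; test menu present → met
9. proficiency testing failures in the past year 0 ≤ 1 → met
10. qualified laboratory directors 0 < 2 → not met
11. specimen chain-of-custody procedure absent → not met
Not met: 3, 6, 10, 11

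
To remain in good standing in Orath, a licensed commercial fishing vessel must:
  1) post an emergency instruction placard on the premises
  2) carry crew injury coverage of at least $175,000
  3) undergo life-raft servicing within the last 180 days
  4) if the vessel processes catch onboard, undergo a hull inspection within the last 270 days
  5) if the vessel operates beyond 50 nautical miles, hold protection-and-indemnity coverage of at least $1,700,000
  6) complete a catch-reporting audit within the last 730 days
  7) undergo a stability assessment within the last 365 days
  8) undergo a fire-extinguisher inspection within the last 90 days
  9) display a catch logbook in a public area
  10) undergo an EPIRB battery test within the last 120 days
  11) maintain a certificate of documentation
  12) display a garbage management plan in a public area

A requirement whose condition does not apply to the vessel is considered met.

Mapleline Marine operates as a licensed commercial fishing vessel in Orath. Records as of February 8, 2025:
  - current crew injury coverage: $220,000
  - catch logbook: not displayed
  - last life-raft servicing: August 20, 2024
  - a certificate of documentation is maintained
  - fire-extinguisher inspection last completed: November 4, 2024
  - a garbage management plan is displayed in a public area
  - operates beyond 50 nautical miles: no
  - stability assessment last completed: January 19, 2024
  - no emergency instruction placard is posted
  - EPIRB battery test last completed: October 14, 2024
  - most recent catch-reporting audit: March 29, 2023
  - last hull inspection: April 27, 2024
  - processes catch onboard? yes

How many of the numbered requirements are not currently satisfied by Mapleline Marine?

1. emergency instruction placard absent → not met
2. crew injury coverage $220,000 ≥ $175,000 → met
3. life-raft servicing 172 days ago vs limit 180 → met
4. condition 'processes catch onboard' holds; hull inspection 287 days ago vs limit 270 → not met
5. condition 'operates beyond 50 nautical miles' does not hold → requirement n/a → met
6. catch-reporting audit 682 days ago vs limit 730 → met
7. stability assessment 386 days ago vs limit 365 → not met
8. fire-extinguisher inspection 96 days ago vs limit 90 → not met
9. catch logbook absent → not met
10. EPIRB battery test 117 days ago vs limit 120 → met
11. certificate of documentation present → met
12. garbage management plan present → met
Not met: 5 of 12

5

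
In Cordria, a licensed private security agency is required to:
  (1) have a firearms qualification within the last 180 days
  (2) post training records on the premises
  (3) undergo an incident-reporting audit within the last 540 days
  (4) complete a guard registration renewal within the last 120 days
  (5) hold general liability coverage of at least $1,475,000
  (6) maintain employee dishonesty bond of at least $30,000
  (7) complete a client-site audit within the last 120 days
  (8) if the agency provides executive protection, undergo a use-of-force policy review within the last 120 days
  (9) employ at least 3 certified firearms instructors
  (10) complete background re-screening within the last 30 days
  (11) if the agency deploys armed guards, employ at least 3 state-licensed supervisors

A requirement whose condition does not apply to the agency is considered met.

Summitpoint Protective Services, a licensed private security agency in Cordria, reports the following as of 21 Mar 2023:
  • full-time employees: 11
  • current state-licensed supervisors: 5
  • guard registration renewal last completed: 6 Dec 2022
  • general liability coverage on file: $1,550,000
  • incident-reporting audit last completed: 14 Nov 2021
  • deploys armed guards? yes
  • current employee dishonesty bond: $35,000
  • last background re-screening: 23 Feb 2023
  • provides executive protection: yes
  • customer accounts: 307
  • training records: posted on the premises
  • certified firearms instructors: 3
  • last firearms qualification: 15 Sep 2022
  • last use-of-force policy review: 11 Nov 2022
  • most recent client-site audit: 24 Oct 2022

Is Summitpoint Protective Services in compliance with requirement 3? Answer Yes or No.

Yes

3. incident-reporting audit 492 days ago vs limit 540 → met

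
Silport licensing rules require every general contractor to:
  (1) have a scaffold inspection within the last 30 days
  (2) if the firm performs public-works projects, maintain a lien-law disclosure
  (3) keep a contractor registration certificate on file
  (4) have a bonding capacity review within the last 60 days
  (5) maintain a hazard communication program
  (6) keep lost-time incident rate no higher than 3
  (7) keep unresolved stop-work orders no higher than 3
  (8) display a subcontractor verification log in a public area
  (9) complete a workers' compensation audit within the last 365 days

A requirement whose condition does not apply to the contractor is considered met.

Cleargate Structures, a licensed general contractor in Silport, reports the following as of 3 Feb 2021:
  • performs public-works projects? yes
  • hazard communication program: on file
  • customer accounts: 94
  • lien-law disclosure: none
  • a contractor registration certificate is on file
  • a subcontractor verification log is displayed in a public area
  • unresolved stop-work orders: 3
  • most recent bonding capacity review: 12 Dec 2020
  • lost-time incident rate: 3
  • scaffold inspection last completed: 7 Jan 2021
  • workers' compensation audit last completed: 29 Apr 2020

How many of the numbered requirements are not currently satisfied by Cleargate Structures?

1. scaffold inspection 27 days ago vs limit 30 → met
2. condition 'performs public-works projects' holds; lien-law disclosure absent → not met
3. contractor registration certificate present → met
4. bonding capacity review 53 days ago vs limit 60 → met
5. hazard communication program present → met
6. lost-time incident rate 3 ≤ 3 → met
7. unresolved stop-work orders 3 ≤ 3 → met
8. subcontractor verification log present → met
9. workers' compensation audit 280 days ago vs limit 365 → met
Not met: 1 of 9

1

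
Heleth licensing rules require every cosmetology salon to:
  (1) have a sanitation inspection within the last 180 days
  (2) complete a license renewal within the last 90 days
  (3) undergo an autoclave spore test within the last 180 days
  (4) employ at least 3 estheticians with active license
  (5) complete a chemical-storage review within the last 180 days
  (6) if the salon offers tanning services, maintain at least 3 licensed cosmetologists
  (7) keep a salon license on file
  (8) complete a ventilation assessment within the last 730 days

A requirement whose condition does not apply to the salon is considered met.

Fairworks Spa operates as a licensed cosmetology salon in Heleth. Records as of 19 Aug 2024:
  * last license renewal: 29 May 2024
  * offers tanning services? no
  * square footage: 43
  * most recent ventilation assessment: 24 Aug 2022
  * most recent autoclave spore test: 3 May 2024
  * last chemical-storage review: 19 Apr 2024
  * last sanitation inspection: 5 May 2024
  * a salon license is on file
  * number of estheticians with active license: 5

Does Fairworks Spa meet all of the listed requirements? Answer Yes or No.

1. sanitation inspection 106 days ago vs limit 180 → met
2. license renewal 82 days ago vs limit 90 → met
3. autoclave spore test 108 days ago vs limit 180 → met
4. estheticians with active license 5 ≥ 3 → met
5. chemical-storage review 122 days ago vs limit 180 → met
6. condition 'offers tanning services' does not hold → requirement n/a → met
7. salon license present → met
8. ventilation assessment 726 days ago vs limit 730 → met
All met.

Yes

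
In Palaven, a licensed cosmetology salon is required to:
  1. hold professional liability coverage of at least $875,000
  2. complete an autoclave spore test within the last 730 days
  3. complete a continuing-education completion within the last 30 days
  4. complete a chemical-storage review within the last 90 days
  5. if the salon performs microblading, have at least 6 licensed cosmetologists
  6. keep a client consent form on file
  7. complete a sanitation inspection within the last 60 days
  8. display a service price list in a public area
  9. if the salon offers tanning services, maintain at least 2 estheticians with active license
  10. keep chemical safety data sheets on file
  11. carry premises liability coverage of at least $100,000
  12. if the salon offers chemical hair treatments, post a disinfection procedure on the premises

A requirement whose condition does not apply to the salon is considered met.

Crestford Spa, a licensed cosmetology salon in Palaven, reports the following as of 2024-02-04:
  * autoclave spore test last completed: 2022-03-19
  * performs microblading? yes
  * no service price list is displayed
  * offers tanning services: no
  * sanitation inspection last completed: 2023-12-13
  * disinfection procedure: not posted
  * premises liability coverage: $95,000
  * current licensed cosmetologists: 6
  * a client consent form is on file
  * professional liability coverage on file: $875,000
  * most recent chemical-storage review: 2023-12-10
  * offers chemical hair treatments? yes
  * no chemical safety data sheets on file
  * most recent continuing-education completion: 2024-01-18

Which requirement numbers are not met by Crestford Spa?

8, 10, 11, 12

1. professional liability coverage $875,000 ≥ $875,000 → met
2. autoclave spore test 687 days ago vs limit 730 → met
3. continuing-education completion 17 days ago vs limit 30 → met
4. chemical-storage review 56 days ago vs limit 90 → met
5. condition 'performs microblading' holds; licensed cosmetologists 6 ≥ 6 → met
6. client consent form present → met
7. sanitation inspection 53 days ago vs limit 60 → met
8. service price list absent → not met
9. condition 'offers tanning services' does not hold → requirement n/a → met
10. chemical safety data sheets absent → not met
11. premises liability coverage $95,000 < $100,000 → not met
12. condition 'offers chemical hair treatments' holds; disinfection procedure absent → not met
Not met: 8, 10, 11, 12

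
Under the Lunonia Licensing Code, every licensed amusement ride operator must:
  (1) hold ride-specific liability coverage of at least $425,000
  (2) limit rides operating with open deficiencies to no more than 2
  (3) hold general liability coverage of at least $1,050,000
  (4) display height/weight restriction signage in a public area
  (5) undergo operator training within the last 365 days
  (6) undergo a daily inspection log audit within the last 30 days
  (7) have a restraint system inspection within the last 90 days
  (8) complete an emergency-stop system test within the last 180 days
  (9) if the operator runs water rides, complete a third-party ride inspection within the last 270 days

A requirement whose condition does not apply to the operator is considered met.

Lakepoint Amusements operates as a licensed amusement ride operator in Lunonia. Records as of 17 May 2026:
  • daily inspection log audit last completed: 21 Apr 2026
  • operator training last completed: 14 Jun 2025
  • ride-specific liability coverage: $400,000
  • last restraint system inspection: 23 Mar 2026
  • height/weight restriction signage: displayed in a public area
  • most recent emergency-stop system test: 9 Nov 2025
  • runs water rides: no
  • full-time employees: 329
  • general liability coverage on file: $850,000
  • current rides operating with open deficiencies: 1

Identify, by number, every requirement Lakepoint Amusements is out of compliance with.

1, 3, 8

1. ride-specific liability coverage $400,000 < $425,000 → not met
2. rides operating with open deficiencies 1 ≤ 2 → met
3. general liability coverage $850,000 < $1,050,000 → not met
4. height/weight restriction signage present → met
5. operator training 337 days ago vs limit 365 → met
6. daily inspection log audit 26 days ago vs limit 30 → met
7. restraint system inspection 55 days ago vs limit 90 → met
8. emergency-stop system test 189 days ago vs limit 180 → not met
9. condition 'runs water rides' does not hold → requirement n/a → met
Not met: 1, 3, 8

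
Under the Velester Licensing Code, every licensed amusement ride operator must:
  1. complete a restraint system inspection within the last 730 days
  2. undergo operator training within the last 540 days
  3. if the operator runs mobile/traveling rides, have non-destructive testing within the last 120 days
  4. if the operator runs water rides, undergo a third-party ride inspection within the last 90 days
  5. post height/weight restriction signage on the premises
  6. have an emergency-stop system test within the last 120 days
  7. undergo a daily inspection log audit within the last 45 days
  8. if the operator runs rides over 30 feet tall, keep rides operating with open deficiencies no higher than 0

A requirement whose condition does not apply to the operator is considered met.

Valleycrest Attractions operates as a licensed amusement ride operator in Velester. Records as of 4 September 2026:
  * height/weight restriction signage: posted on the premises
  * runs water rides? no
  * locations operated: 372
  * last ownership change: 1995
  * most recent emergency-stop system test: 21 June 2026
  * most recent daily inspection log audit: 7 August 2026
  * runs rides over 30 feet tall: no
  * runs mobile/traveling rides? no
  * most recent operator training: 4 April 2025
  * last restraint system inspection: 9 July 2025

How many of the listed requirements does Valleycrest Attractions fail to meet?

0

1. restraint system inspection 422 days ago vs limit 730 → met
2. operator training 518 days ago vs limit 540 → met
3. condition 'runs mobile/traveling rides' does not hold → requirement n/a → met
4. condition 'runs water rides' does not hold → requirement n/a → met
5. height/weight restriction signage present → met
6. emergency-stop system test 75 days ago vs limit 120 → met
7. daily inspection log audit 28 days ago vs limit 45 → met
8. condition 'runs rides over 30 feet tall' does not hold → requirement n/a → met
Not met: 0 of 8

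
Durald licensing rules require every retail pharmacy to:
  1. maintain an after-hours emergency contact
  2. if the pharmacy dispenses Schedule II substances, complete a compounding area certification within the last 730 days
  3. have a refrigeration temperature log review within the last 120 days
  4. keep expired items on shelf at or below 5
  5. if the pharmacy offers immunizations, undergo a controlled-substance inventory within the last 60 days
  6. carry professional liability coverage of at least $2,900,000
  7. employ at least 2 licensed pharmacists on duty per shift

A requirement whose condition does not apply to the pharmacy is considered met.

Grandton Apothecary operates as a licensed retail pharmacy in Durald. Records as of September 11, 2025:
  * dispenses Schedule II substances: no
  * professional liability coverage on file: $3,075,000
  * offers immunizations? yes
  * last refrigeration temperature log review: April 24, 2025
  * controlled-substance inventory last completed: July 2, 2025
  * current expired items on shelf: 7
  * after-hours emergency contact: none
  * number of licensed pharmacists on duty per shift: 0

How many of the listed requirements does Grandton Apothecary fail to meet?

1. after-hours emergency contact absent → not met
2. condition 'dispenses Schedule II substances' does not hold → requirement n/a → met
3. refrigeration temperature log review 140 days ago vs limit 120 → not met
4. expired items on shelf 7 > 5 → not met
5. condition 'offers immunizations' holds; controlled-substance inventory 71 days ago vs limit 60 → not met
6. professional liability coverage $3,075,000 ≥ $2,900,000 → met
7. licensed pharmacists on duty per shift 0 < 2 → not met
Not met: 5 of 7

5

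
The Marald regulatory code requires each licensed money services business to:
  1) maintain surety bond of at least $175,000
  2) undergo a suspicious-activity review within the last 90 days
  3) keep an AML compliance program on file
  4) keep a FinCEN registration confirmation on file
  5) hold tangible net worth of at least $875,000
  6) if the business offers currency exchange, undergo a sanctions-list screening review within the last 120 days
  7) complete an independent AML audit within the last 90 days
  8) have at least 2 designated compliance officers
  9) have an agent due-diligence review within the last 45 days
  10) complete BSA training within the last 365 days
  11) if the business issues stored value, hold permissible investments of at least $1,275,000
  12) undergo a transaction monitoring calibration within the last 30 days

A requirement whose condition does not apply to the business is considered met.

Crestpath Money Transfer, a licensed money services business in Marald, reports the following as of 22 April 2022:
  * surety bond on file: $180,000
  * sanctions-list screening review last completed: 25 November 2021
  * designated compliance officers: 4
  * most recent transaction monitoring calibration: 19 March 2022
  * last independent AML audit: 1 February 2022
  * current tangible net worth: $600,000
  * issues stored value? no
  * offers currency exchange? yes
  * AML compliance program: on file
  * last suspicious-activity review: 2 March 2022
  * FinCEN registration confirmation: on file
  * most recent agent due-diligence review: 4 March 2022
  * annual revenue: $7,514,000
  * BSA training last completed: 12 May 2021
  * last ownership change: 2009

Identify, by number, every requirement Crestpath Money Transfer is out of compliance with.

1. surety bond $180,000 ≥ $175,000 → met
2. suspicious-activity review 51 days ago vs limit 90 → met
3. AML compliance program present → met
4. FinCEN registration confirmation present → met
5. tangible net worth $600,000 < $875,000 → not met
6. condition 'offers currency exchange' holds; sanctions-list screening review 148 days ago vs limit 120 → not met
7. independent AML audit 80 days ago vs limit 90 → met
8. designated compliance officers 4 ≥ 2 → met
9. agent due-diligence review 49 days ago vs limit 45 → not met
10. BSA training 345 days ago vs limit 365 → met
11. condition 'issues stored value' does not hold → requirement n/a → met
12. transaction monitoring calibration 34 days ago vs limit 30 → not met
Not met: 5, 6, 9, 12

5, 6, 9, 12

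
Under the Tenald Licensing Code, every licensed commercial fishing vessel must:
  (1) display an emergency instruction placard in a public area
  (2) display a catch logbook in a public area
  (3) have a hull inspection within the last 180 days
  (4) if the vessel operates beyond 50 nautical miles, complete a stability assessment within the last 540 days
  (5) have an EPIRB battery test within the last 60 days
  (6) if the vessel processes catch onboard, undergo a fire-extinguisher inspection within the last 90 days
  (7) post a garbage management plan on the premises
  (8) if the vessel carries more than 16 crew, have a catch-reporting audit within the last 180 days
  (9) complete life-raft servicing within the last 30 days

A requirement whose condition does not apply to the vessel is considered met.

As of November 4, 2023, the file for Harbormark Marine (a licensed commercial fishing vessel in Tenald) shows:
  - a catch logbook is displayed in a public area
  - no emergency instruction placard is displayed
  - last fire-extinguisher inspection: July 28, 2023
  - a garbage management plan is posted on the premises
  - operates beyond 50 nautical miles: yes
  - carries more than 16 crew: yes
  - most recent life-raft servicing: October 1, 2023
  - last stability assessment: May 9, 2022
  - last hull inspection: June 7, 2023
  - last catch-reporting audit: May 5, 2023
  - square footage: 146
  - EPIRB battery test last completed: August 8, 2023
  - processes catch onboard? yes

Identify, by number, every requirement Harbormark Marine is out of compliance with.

1. emergency instruction placard absent → not met
2. catch logbook present → met
3. hull inspection 150 days ago vs limit 180 → met
4. condition 'operates beyond 50 nautical miles' holds; stability assessment 544 days ago vs limit 540 → not met
5. EPIRB battery test 88 days ago vs limit 60 → not met
6. condition 'processes catch onboard' holds; fire-extinguisher inspection 99 days ago vs limit 90 → not met
7. garbage management plan present → met
8. condition 'carries more than 16 crew' holds; catch-reporting audit 183 days ago vs limit 180 → not met
9. life-raft servicing 34 days ago vs limit 30 → not met
Not met: 1, 4, 5, 6, 8, 9

1, 4, 5, 6, 8, 9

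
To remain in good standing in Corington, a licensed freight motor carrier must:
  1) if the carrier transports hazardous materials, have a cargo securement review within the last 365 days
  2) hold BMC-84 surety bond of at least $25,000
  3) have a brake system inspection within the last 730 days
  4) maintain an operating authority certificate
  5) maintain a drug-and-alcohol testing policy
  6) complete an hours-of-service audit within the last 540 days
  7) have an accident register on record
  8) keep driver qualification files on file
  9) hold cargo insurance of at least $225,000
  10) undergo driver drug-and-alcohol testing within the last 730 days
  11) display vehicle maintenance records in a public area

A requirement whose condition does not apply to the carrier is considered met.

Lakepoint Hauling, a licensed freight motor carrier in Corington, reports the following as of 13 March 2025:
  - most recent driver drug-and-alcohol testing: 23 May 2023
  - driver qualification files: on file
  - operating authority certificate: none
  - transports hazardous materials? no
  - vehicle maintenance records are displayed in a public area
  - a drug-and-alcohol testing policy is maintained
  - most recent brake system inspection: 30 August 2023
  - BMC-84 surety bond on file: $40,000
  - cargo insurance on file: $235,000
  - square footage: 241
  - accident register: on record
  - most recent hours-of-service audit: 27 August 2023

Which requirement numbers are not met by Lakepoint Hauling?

1. condition 'transports hazardous materials' does not hold → requirement n/a → met
2. BMC-84 surety bond $40,000 ≥ $25,000 → met
3. brake system inspection 561 days ago vs limit 730 → met
4. operating authority certificate absent → not met
5. drug-and-alcohol testing policy present → met
6. hours-of-service audit 564 days ago vs limit 540 → not met
7. accident register present → met
8. driver qualification files present → met
9. cargo insurance $235,000 ≥ $225,000 → met
10. driver drug-and-alcohol testing 660 days ago vs limit 730 → met
11. vehicle maintenance records present → met
Not met: 4, 6

4, 6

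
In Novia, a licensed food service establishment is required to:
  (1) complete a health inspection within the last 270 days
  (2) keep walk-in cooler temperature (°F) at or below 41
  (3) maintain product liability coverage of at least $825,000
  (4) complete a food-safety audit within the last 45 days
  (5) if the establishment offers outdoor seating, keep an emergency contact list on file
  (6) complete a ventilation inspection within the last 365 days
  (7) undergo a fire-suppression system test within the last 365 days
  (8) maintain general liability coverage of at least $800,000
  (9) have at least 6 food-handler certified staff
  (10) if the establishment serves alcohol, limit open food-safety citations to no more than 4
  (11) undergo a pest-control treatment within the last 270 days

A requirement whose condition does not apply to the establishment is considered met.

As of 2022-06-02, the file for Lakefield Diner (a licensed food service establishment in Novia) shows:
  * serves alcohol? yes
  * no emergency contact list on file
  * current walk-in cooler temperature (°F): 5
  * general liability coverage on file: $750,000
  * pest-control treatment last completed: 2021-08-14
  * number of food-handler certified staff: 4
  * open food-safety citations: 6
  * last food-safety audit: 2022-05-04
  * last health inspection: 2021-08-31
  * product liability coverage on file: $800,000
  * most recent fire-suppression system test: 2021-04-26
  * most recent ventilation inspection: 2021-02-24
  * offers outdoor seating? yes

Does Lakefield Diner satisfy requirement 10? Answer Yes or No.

No

10. condition 'serves alcohol' holds; open food-safety citations 6 > 4 → not met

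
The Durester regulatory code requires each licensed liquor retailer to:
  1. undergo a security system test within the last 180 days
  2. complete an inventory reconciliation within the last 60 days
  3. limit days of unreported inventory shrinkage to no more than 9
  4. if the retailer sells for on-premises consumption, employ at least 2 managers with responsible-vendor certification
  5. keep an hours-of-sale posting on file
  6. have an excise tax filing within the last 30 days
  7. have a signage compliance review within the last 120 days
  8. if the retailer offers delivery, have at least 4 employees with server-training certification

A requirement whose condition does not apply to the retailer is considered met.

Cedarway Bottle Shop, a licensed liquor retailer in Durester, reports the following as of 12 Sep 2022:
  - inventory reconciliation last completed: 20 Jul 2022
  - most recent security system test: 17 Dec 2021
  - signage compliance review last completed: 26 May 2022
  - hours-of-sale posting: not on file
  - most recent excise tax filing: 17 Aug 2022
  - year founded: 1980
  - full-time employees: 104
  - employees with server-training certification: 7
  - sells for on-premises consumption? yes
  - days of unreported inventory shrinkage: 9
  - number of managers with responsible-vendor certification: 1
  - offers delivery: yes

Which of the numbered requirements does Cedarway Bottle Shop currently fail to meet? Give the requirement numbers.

1. security system test 269 days ago vs limit 180 → not met
2. inventory reconciliation 54 days ago vs limit 60 → met
3. days of unreported inventory shrinkage 9 ≤ 9 → met
4. condition 'sells for on-premises consumption' holds; managers with responsible-vendor certification 1 < 2 → not met
5. hours-of-sale posting absent → not met
6. excise tax filing 26 days ago vs limit 30 → met
7. signage compliance review 109 days ago vs limit 120 → met
8. condition 'offers delivery' holds; employees with server-training certification 7 ≥ 4 → met
Not met: 1, 4, 5

1, 4, 5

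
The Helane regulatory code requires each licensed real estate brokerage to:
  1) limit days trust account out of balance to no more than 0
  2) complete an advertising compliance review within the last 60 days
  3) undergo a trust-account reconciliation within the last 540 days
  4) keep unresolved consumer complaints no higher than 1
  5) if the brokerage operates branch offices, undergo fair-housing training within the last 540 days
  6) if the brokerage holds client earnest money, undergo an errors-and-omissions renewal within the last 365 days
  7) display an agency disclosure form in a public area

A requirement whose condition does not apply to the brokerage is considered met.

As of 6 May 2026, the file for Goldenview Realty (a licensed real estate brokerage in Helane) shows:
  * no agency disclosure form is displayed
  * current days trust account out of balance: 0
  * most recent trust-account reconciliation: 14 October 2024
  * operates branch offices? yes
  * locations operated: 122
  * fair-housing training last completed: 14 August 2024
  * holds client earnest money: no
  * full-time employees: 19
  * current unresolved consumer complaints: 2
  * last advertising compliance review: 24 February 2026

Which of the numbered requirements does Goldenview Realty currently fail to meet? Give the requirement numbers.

1. days trust account out of balance 0 ≤ 0 → met
2. advertising compliance review 71 days ago vs limit 60 → not met
3. trust-account reconciliation 569 days ago vs limit 540 → not met
4. unresolved consumer complaints 2 > 1 → not met
5. condition 'operates branch offices' holds; fair-housing training 630 days ago vs limit 540 → not met
6. condition 'holds client earnest money' does not hold → requirement n/a → met
7. agency disclosure form absent → not met
Not met: 2, 3, 4, 5, 7

2, 3, 4, 5, 7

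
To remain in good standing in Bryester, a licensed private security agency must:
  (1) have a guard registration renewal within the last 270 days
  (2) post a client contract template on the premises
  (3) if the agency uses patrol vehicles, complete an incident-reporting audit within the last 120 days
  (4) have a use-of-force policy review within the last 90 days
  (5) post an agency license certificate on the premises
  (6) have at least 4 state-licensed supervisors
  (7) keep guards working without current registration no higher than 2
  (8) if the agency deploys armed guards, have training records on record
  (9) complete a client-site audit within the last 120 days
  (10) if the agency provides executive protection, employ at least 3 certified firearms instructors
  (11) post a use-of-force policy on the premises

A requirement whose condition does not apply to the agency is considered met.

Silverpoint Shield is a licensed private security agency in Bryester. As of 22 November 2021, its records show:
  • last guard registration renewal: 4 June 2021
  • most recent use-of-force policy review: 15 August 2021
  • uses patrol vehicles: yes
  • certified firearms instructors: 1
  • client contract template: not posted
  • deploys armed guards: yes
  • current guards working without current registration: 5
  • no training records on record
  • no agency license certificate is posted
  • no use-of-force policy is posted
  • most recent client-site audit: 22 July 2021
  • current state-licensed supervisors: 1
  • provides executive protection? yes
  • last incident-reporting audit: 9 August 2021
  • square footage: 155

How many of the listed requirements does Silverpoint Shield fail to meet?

9

1. guard registration renewal 171 days ago vs limit 270 → met
2. client contract template absent → not met
3. condition 'uses patrol vehicles' holds; incident-reporting audit 105 days ago vs limit 120 → met
4. use-of-force policy review 99 days ago vs limit 90 → not met
5. agency license certificate absent → not met
6. state-licensed supervisors 1 < 4 → not met
7. guards working without current registration 5 > 2 → not met
8. condition 'deploys armed guards' holds; training records absent → not met
9. client-site audit 123 days ago vs limit 120 → not met
10. condition 'provides executive protection' holds; certified firearms instructors 1 < 3 → not met
11. use-of-force policy absent → not met
Not met: 9 of 11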